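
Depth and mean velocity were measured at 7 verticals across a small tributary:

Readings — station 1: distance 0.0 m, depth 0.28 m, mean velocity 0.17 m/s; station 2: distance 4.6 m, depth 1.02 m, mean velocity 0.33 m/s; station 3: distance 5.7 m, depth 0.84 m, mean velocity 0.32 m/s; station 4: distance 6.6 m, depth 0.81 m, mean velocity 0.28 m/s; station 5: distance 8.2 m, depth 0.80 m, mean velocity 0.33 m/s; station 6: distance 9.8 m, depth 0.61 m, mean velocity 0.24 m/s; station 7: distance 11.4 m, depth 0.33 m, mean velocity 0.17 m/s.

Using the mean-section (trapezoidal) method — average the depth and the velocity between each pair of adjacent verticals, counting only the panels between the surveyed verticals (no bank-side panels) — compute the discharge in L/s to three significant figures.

Panel 1-2: Δb = 4.6 m, d̄ = (0.28+1.02)/2 = 0.65, v̄ = (0.17+0.33)/2 = 0.25 → q = 4.6×0.65×0.25 = 0.7475 m³/s
Panel 2-3: Δb = 1.1 m, d̄ = (1.02+0.84)/2 = 0.93, v̄ = (0.33+0.32)/2 = 0.325 → q = 1.1×0.93×0.325 = 0.3325 m³/s
Panel 3-4: Δb = 0.9 m, d̄ = (0.84+0.81)/2 = 0.825, v̄ = (0.32+0.28)/2 = 0.3 → q = 0.9×0.825×0.3 = 0.2228 m³/s
Panel 4-5: Δb = 1.6 m, d̄ = (0.81+0.80)/2 = 0.805, v̄ = (0.28+0.33)/2 = 0.305 → q = 1.6×0.805×0.305 = 0.3928 m³/s
Panel 5-6: Δb = 1.6 m, d̄ = (0.80+0.61)/2 = 0.705, v̄ = (0.33+0.24)/2 = 0.285 → q = 1.6×0.705×0.285 = 0.3215 m³/s
Panel 6-7: Δb = 1.6 m, d̄ = (0.61+0.33)/2 = 0.47, v̄ = (0.24+0.17)/2 = 0.205 → q = 1.6×0.47×0.205 = 0.1542 m³/s
Q = Σ q = 2.171 m³/s
= 2.171 × 1000 = 2171 L/s

2170 L/s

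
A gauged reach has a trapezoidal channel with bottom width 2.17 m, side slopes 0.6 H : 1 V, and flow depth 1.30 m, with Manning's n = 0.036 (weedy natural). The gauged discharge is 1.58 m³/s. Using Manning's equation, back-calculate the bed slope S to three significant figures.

A = (b + z·y)·y = (2.17 + 0.6×1.30)×1.30 = 3.835 m²
P = b + 2y√(1+z²) = 2.17 + 2×1.30×√(1+0.6²) = 5.202 m
R = A/P = 3.835/5.202 = 0.7372 m
S = (Q·n / (1·A·R^(2/3)))² = (1.58×0.036 / (1×3.835×0.8161))² = 0.0003303

0.000330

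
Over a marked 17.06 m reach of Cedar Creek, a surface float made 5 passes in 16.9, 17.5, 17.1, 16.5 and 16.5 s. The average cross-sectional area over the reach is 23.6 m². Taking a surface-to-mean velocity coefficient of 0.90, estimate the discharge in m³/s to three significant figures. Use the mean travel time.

t̄ = (16.9 + 17.5 + 17.1 + 16.5 + 16.5) / 5 = 16.9 s
v_surface = L / t̄ = 17.06 / 16.9 = 1.009 m/s
v_mean = 0.90 × 1.009 = 0.9085 m/s
Q = A × v_mean = 23.6 × 0.9085 = 21.44 m³/s

21.4 m³/s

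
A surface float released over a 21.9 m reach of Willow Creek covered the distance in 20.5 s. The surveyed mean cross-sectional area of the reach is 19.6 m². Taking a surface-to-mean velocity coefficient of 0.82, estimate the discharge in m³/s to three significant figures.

v_surface = L / t̄ = 21.9 / 20.5 = 1.068 m/s
v_mean = 0.82 × 1.068 = 0.8760 m/s
Q = A × v_mean = 19.6 × 0.8760 = 17.17 m³/s

17.2 m³/s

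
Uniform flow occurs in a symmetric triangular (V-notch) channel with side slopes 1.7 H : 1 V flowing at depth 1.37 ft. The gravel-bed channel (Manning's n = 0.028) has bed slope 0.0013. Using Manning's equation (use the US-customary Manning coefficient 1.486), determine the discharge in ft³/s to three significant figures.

4.30 ft³/s

A = z·y² = 1.7×1.37² = 3.191 ft²
P = 2y√(1+z²) = 2×1.37×√(1+1.7²) = 5.404 ft
R = A/P = 3.191/5.404 = 0.5904 ft
Q = (1.486/n)·A·R^(2/3)·S^(1/2) = (1.486/0.028) × 3.191 × 0.5904^(2/3) × 0.0013^(1/2) = 4.297 ft³/s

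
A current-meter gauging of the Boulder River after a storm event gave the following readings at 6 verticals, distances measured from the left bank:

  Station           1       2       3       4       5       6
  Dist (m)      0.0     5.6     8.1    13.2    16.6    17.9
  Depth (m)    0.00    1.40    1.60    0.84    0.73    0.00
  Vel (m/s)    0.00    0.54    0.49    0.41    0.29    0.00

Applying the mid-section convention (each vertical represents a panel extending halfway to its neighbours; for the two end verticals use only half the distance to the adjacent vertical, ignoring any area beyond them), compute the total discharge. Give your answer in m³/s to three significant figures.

w_2 = (8.1 − 0.0)/2 = 4.05 m; q_2 = 0.54 × 1.40 × 4.05 = 3.062 m³/s
w_3 = (13.2 − 5.6)/2 = 3.8 m; q_3 = 0.49 × 1.60 × 3.8 = 2.979 m³/s
w_4 = (16.6 − 8.1)/2 = 4.25 m; q_4 = 0.41 × 0.84 × 4.25 = 1.464 m³/s
w_5 = (17.9 − 13.2)/2 = 2.35 m; q_5 = 0.29 × 0.73 × 2.35 = 0.4975 m³/s
Stations 1, 6 contribute zero (depth or velocity is 0).
Q = Σ qᵢ = 8.002 m³/s

8.00 m³/s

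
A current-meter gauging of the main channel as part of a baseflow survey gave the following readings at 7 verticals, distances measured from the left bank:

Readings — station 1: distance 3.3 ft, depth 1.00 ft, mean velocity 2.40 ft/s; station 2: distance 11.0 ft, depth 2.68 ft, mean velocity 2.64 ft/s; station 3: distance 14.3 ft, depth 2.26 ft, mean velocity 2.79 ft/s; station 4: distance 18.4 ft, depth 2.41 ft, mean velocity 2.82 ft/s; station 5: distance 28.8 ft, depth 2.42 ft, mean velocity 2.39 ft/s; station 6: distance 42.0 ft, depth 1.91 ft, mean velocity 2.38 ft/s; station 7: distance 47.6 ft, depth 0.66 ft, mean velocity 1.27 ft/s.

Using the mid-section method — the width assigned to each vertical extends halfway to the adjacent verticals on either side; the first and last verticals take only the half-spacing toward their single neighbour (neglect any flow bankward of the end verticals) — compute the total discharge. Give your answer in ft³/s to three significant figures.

w_1 = (11.0 − 3.3)/2 = 3.85 ft; q_1 = 2.40 × 1.00 × 3.85 = 9.240 ft³/s
w_2 = (14.3 − 3.3)/2 = 5.5 ft; q_2 = 2.64 × 2.68 × 5.5 = 38.91 ft³/s
w_3 = (18.4 − 11.0)/2 = 3.7 ft; q_3 = 2.79 × 2.26 × 3.7 = 23.33 ft³/s
w_4 = (28.8 − 14.3)/2 = 7.25 ft; q_4 = 2.82 × 2.41 × 7.25 = 49.27 ft³/s
w_5 = (42.0 − 18.4)/2 = 11.8 ft; q_5 = 2.39 × 2.42 × 11.8 = 68.25 ft³/s
w_6 = (47.6 − 28.8)/2 = 9.4 ft; q_6 = 2.38 × 1.91 × 9.4 = 42.73 ft³/s
w_7 = (47.6 − 42.0)/2 = 2.8 ft; q_7 = 1.27 × 0.66 × 2.8 = 2.347 ft³/s
Q = Σ qᵢ = 234.1 ft³/s

234 ft³/s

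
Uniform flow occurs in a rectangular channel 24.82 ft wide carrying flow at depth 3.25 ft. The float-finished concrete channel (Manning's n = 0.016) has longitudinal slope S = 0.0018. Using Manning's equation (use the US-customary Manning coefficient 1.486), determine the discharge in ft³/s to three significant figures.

A = b·y = 24.82 × 3.25 = 80.67 ft²
P = b + 2y = 24.82 + 2×3.25 = 31.32 ft
R = A/P = 80.67/31.32 = 2.576 ft
Q = (1.486/n)·A·R^(2/3)·S^(1/2) = (1.486/0.016) × 80.67 × 2.576^(2/3) × 0.0018^(1/2) = 597.2 ft³/s

597 ft³/s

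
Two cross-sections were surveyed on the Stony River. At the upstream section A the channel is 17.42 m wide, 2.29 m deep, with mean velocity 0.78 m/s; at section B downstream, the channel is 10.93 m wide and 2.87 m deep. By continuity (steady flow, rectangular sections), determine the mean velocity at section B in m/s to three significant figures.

Q = A₁V₁ = (17.42×2.29) × 0.78 = 31.12 m³/s
A₂ = 10.93 × 2.87 = 31.37 m²
V₂ = Q/A₂ = 31.12/31.37 = 0.9919 m/s

0.992 m/s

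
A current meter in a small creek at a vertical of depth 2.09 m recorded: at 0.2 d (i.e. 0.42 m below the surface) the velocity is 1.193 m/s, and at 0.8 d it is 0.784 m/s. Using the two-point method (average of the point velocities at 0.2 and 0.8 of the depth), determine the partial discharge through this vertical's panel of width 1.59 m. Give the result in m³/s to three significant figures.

v̄ = (1.193 + 0.784) / 2 = 0.9885 m/s
q = v̄ × d × w = 0.9885 × 2.09 × 1.59 = 3.285 m³/s

3.28 m³/s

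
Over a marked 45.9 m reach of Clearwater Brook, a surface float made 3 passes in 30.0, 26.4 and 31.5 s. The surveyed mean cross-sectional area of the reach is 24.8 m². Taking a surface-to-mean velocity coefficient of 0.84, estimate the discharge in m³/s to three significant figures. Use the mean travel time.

t̄ = (30.0 + 26.4 + 31.5) / 3 = 29.3 s
v_surface = L / t̄ = 45.9 / 29.3 = 1.567 m/s
v_mean = 0.84 × 1.567 = 1.316 m/s
Q = A × v_mean = 24.8 × 1.316 = 32.63 m³/s

32.6 m³/s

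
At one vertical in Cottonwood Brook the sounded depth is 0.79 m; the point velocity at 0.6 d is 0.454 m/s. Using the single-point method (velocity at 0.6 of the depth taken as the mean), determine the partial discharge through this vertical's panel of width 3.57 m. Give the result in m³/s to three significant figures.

v̄ = v₀.₆ = 0.454 m/s
q = v̄ × d × w = 0.4540 × 0.79 × 3.57 = 1.280 m³/s

1.28 m³/s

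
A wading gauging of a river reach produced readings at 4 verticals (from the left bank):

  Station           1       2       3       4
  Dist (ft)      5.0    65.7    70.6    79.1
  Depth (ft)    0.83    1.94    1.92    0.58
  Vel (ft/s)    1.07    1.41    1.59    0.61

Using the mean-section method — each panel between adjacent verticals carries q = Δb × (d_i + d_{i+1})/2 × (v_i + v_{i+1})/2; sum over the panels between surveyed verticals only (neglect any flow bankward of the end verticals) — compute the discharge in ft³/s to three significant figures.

130 ft³/s

Panel 1-2: Δb = 60.7 ft, d̄ = (0.83+1.94)/2 = 1.385, v̄ = (1.07+1.41)/2 = 1.24 → q = 60.7×1.385×1.24 = 104.2 ft³/s
Panel 2-3: Δb = 4.9 ft, d̄ = (1.94+1.92)/2 = 1.93, v̄ = (1.41+1.59)/2 = 1.5 → q = 4.9×1.93×1.5 = 14.19 ft³/s
Panel 3-4: Δb = 8.5 ft, d̄ = (1.92+0.58)/2 = 1.25, v̄ = (1.59+0.61)/2 = 1.1 → q = 8.5×1.25×1.1 = 11.69 ft³/s
Q = Σ q = 130.1 ft³/s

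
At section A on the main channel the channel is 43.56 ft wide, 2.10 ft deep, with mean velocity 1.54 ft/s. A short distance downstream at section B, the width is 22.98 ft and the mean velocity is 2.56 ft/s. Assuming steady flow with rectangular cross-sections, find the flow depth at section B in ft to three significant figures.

Q = A₁V₁ = (43.56×2.10) × 1.54 = 140.9 ft³/s
d₂ = Q/(b₂ V₂) = 140.9/(22.98×2.56) = 2.395 ft

2.39 ft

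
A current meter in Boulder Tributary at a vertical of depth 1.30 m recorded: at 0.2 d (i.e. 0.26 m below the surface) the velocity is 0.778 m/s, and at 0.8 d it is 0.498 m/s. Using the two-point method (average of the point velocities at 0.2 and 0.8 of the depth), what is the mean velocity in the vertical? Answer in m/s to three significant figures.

v̄ = (0.778 + 0.498) / 2 = 0.6380 m/s

0.638 m/s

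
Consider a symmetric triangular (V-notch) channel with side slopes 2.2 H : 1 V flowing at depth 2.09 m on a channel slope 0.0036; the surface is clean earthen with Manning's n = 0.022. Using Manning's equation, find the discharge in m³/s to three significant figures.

25.4 m³/s

A = z·y² = 2.2×2.09² = 9.610 m²
P = 2y√(1+z²) = 2×2.09×√(1+2.2²) = 10.10 m
R = A/P = 9.610/10.10 = 0.9513 m
Q = (1/n)·A·R^(2/3)·S^(1/2) = (1/0.022) × 9.610 × 0.9513^(2/3) × 0.0036^(1/2) = 25.35 m³/s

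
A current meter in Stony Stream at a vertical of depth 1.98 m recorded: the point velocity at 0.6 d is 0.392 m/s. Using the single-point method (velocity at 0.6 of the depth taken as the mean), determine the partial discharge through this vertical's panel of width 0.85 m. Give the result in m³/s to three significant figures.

0.660 m³/s

v̄ = v₀.₆ = 0.392 m/s
q = v̄ × d × w = 0.3920 × 1.98 × 0.85 = 0.6597 m³/s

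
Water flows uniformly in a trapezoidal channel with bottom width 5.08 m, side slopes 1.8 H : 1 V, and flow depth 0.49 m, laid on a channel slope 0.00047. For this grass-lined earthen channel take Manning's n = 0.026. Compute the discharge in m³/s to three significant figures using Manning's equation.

A = (b + z·y)·y = (5.08 + 1.8×0.49)×0.49 = 2.921 m²
P = b + 2y√(1+z²) = 5.08 + 2×0.49×√(1+1.8²) = 7.098 m
R = A/P = 2.921/7.098 = 0.4116 m
Q = (1/n)·A·R^(2/3)·S^(1/2) = (1/0.026) × 2.921 × 0.4116^(2/3) × 0.00047^(1/2) = 1.348 m³/s

1.35 m³/s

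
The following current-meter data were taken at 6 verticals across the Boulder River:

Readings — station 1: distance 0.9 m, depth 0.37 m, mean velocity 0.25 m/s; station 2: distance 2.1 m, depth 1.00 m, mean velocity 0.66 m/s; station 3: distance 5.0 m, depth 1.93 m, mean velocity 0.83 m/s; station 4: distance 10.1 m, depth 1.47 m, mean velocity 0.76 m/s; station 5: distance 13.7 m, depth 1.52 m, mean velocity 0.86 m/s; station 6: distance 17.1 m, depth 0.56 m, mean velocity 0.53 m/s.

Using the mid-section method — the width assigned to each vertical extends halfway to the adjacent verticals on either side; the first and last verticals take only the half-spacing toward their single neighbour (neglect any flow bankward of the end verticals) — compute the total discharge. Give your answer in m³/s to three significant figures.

17.8 m³/s

w_1 = (2.1 − 0.9)/2 = 0.6 m; q_1 = 0.25 × 0.37 × 0.6 = 0.05550 m³/s
w_2 = (5.0 − 0.9)/2 = 2.05 m; q_2 = 0.66 × 1.00 × 2.05 = 1.353 m³/s
w_3 = (10.1 − 2.1)/2 = 4 m; q_3 = 0.83 × 1.93 × 4 = 6.408 m³/s
w_4 = (13.7 − 5.0)/2 = 4.35 m; q_4 = 0.76 × 1.47 × 4.35 = 4.860 m³/s
w_5 = (17.1 − 10.1)/2 = 3.5 m; q_5 = 0.86 × 1.52 × 3.5 = 4.575 m³/s
w_6 = (17.1 − 13.7)/2 = 1.7 m; q_6 = 0.53 × 0.56 × 1.7 = 0.5046 m³/s
Q = Σ qᵢ = 17.76 m³/s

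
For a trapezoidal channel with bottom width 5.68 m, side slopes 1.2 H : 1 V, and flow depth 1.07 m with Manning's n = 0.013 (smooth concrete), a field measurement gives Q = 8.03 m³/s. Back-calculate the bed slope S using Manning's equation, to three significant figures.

A = (b + z·y)·y = (5.68 + 1.2×1.07)×1.07 = 7.451 m²
P = b + 2y√(1+z²) = 5.68 + 2×1.07×√(1+1.2²) = 9.023 m
R = A/P = 7.451/9.023 = 0.8259 m
S = (Q·n / (1·A·R^(2/3)))² = (8.03×0.013 / (1×7.451×0.8802))² = 0.0002533

0.000253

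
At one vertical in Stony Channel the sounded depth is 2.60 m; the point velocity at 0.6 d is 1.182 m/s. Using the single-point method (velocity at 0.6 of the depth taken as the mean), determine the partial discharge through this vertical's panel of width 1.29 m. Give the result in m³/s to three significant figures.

3.96 m³/s

v̄ = v₀.₆ = 1.182 m/s
q = v̄ × d × w = 1.182 × 2.60 × 1.29 = 3.964 m³/s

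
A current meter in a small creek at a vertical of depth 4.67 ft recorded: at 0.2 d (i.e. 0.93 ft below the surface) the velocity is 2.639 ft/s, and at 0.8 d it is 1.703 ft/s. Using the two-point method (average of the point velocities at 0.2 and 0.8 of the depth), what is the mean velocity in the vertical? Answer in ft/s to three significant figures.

v̄ = (2.639 + 1.703) / 2 = 2.171 ft/s

2.17 ft/s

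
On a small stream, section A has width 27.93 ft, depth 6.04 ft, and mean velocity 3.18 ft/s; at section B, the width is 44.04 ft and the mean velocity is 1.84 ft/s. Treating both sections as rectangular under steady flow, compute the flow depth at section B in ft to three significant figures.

6.62 ft

Q = A₁V₁ = (27.93×6.04) × 3.18 = 536.5 ft³/s
d₂ = Q/(b₂ V₂) = 536.5/(44.04×1.84) = 6.620 ft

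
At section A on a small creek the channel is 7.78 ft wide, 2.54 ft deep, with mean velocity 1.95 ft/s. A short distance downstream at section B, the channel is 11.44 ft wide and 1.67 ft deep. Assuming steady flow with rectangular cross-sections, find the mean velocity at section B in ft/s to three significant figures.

Q = A₁V₁ = (7.78×2.54) × 1.95 = 38.53 ft³/s
A₂ = 11.44 × 1.67 = 19.10 ft²
V₂ = Q/A₂ = 38.53/19.10 = 2.017 ft/s

2.02 ft/s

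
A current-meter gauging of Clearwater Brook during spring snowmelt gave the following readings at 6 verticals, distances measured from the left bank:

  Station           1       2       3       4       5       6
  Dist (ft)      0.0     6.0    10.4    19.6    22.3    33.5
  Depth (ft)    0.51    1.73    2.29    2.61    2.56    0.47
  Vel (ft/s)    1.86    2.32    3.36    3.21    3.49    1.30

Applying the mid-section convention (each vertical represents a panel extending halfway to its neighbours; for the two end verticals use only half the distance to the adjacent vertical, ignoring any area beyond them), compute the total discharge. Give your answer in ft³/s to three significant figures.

w_1 = (6.0 − 0.0)/2 = 3 ft; q_1 = 1.86 × 0.51 × 3 = 2.846 ft³/s
w_2 = (10.4 − 0.0)/2 = 5.2 ft; q_2 = 2.32 × 1.73 × 5.2 = 20.87 ft³/s
w_3 = (19.6 − 6.0)/2 = 6.8 ft; q_3 = 3.36 × 2.29 × 6.8 = 52.32 ft³/s
w_4 = (22.3 − 10.4)/2 = 5.95 ft; q_4 = 3.21 × 2.61 × 5.95 = 49.85 ft³/s
w_5 = (33.5 − 19.6)/2 = 6.95 ft; q_5 = 3.49 × 2.56 × 6.95 = 62.09 ft³/s
w_6 = (33.5 − 22.3)/2 = 5.6 ft; q_6 = 1.30 × 0.47 × 5.6 = 3.422 ft³/s
Q = Σ qᵢ = 191.4 ft³/s

191 ft³/s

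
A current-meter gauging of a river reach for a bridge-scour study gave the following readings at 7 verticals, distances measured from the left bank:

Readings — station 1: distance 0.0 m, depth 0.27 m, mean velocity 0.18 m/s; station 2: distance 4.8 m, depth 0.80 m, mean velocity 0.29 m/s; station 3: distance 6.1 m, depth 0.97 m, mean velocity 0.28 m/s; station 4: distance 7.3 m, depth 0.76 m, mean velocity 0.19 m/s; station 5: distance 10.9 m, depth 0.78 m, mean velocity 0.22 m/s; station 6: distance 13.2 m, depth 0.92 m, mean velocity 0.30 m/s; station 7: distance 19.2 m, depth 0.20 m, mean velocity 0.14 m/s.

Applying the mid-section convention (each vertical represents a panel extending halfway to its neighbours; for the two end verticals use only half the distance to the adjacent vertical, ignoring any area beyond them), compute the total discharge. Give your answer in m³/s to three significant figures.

w_1 = (4.8 − 0.0)/2 = 2.4 m; q_1 = 0.18 × 0.27 × 2.4 = 0.1166 m³/s
w_2 = (6.1 − 0.0)/2 = 3.05 m; q_2 = 0.29 × 0.80 × 3.05 = 0.7076 m³/s
w_3 = (7.3 − 4.8)/2 = 1.25 m; q_3 = 0.28 × 0.97 × 1.25 = 0.3395 m³/s
w_4 = (10.9 − 6.1)/2 = 2.4 m; q_4 = 0.19 × 0.76 × 2.4 = 0.3466 m³/s
w_5 = (13.2 − 7.3)/2 = 2.95 m; q_5 = 0.22 × 0.78 × 2.95 = 0.5062 m³/s
w_6 = (19.2 − 10.9)/2 = 4.15 m; q_6 = 0.30 × 0.92 × 4.15 = 1.145 m³/s
w_7 = (19.2 − 13.2)/2 = 3 m; q_7 = 0.14 × 0.20 × 3 = 0.08400 m³/s
Q = Σ qᵢ = 3.246 m³/s

3.25 m³/s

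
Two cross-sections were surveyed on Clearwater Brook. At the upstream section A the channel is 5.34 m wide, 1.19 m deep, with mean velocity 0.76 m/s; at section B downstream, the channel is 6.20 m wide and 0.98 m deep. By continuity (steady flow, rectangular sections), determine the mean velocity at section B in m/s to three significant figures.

0.795 m/s

Q = A₁V₁ = (5.34×1.19) × 0.76 = 4.829 m³/s
A₂ = 6.20 × 0.98 = 6.076 m²
V₂ = Q/A₂ = 4.829/6.076 = 0.7948 m/s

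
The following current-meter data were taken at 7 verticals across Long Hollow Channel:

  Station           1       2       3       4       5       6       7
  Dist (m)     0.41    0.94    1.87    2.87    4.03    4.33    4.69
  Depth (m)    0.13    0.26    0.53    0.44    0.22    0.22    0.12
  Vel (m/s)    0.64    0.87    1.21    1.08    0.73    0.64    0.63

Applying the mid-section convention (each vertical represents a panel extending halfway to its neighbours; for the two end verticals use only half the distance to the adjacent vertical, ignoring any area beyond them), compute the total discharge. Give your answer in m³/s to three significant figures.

1.50 m³/s

w_1 = (0.94 − 0.41)/2 = 0.265 m; q_1 = 0.64 × 0.13 × 0.265 = 0.02205 m³/s
w_2 = (1.87 − 0.41)/2 = 0.73 m; q_2 = 0.87 × 0.26 × 0.73 = 0.1651 m³/s
w_3 = (2.87 − 0.94)/2 = 0.965 m; q_3 = 1.21 × 0.53 × 0.965 = 0.6189 m³/s
w_4 = (4.03 − 1.87)/2 = 1.08 m; q_4 = 1.08 × 0.44 × 1.08 = 0.5132 m³/s
w_5 = (4.33 − 2.87)/2 = 0.73 m; q_5 = 0.73 × 0.22 × 0.73 = 0.1172 m³/s
w_6 = (4.69 − 4.03)/2 = 0.33 m; q_6 = 0.64 × 0.22 × 0.33 = 0.04646 m³/s
w_7 = (4.69 − 4.33)/2 = 0.18 m; q_7 = 0.63 × 0.12 × 0.18 = 0.01361 m³/s
Q = Σ qᵢ = 1.497 m³/s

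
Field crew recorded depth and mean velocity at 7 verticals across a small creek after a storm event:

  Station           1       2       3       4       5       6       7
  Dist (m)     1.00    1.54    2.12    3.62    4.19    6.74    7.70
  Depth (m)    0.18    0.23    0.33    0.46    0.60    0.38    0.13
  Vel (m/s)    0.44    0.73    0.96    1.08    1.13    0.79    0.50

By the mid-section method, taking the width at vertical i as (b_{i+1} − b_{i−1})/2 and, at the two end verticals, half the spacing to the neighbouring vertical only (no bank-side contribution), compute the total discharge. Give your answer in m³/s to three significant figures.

2.57 m³/s

w_1 = (1.54 − 1.00)/2 = 0.27 m; q_1 = 0.44 × 0.18 × 0.27 = 0.02138 m³/s
w_2 = (2.12 − 1.00)/2 = 0.56 m; q_2 = 0.73 × 0.23 × 0.56 = 0.09402 m³/s
w_3 = (3.62 − 1.54)/2 = 1.04 m; q_3 = 0.96 × 0.33 × 1.04 = 0.3295 m³/s
w_4 = (4.19 − 2.12)/2 = 1.035 m; q_4 = 1.08 × 0.46 × 1.035 = 0.5142 m³/s
w_5 = (6.74 − 3.62)/2 = 1.56 m; q_5 = 1.13 × 0.60 × 1.56 = 1.058 m³/s
w_6 = (7.70 − 4.19)/2 = 1.755 m; q_6 = 0.79 × 0.38 × 1.755 = 0.5269 m³/s
w_7 = (7.70 − 6.74)/2 = 0.48 m; q_7 = 0.50 × 0.13 × 0.48 = 0.03120 m³/s
Q = Σ qᵢ = 2.575 m³/s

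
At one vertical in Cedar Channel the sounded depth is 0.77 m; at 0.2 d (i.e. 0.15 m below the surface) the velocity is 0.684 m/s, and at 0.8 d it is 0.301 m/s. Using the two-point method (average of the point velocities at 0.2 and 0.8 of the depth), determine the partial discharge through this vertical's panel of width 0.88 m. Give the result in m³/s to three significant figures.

0.334 m³/s

v̄ = (0.684 + 0.301) / 2 = 0.4925 m/s
q = v̄ × d × w = 0.4925 × 0.77 × 0.88 = 0.3337 m³/s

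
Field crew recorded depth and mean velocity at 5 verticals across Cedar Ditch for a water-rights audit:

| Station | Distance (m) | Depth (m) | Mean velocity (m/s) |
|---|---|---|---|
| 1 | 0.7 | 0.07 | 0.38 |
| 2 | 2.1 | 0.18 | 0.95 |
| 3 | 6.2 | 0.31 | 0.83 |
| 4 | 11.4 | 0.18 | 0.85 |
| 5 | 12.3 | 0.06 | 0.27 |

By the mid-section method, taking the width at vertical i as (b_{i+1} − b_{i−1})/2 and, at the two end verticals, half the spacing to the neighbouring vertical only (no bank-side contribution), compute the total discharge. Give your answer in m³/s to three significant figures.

2.16 m³/s

w_1 = (2.1 − 0.7)/2 = 0.7 m; q_1 = 0.38 × 0.07 × 0.7 = 0.01862 m³/s
w_2 = (6.2 − 0.7)/2 = 2.75 m; q_2 = 0.95 × 0.18 × 2.75 = 0.4703 m³/s
w_3 = (11.4 − 2.1)/2 = 4.65 m; q_3 = 0.83 × 0.31 × 4.65 = 1.196 m³/s
w_4 = (12.3 − 6.2)/2 = 3.05 m; q_4 = 0.85 × 0.18 × 3.05 = 0.4667 m³/s
w_5 = (12.3 − 11.4)/2 = 0.45 m; q_5 = 0.27 × 0.06 × 0.45 = 0.007290 m³/s
Q = Σ qᵢ = 2.159 m³/s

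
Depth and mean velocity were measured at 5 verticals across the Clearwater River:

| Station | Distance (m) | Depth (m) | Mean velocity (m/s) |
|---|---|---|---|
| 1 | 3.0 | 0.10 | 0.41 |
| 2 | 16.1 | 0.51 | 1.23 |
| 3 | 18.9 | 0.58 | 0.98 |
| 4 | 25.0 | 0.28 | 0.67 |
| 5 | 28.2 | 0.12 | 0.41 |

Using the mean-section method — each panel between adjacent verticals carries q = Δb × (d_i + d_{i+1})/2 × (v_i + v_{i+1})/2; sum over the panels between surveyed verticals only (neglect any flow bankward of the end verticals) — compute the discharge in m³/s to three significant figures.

7.47 m³/s

Panel 1-2: Δb = 13.1 m, d̄ = (0.10+0.51)/2 = 0.305, v̄ = (0.41+1.23)/2 = 0.82 → q = 13.1×0.305×0.82 = 3.276 m³/s
Panel 2-3: Δb = 2.8 m, d̄ = (0.51+0.58)/2 = 0.545, v̄ = (1.23+0.98)/2 = 1.105 → q = 2.8×0.545×1.105 = 1.686 m³/s
Panel 3-4: Δb = 6.1 m, d̄ = (0.58+0.28)/2 = 0.43, v̄ = (0.98+0.67)/2 = 0.825 → q = 6.1×0.43×0.825 = 2.164 m³/s
Panel 4-5: Δb = 3.2 m, d̄ = (0.28+0.12)/2 = 0.2, v̄ = (0.67+0.41)/2 = 0.54 → q = 3.2×0.2×0.54 = 0.3456 m³/s
Q = Σ q = 7.472 m³/s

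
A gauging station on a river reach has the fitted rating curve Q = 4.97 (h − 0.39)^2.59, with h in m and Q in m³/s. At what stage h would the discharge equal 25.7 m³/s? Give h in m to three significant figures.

h − h₀ = (Q/C)^(1/b) = (25.7/4.97)^(1/2.59) = 1.886 m
h = 0.39 + 1.886 = 2.276 m

2.28 m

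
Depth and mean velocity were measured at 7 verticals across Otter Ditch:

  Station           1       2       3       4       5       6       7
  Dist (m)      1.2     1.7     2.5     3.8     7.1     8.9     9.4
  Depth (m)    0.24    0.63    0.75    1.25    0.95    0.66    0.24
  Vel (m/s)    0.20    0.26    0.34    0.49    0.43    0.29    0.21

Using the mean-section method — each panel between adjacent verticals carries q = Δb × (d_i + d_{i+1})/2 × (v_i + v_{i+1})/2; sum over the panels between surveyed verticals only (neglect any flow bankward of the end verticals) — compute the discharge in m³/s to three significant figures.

3.00 m³/s

Panel 1-2: Δb = 0.5 m, d̄ = (0.24+0.63)/2 = 0.435, v̄ = (0.20+0.26)/2 = 0.23 → q = 0.5×0.435×0.23 = 0.05003 m³/s
Panel 2-3: Δb = 0.8 m, d̄ = (0.63+0.75)/2 = 0.69, v̄ = (0.26+0.34)/2 = 0.3 → q = 0.8×0.69×0.3 = 0.1656 m³/s
Panel 3-4: Δb = 1.3 m, d̄ = (0.75+1.25)/2 = 1, v̄ = (0.34+0.49)/2 = 0.415 → q = 1.3×1×0.415 = 0.5395 m³/s
Panel 4-5: Δb = 3.3 m, d̄ = (1.25+0.95)/2 = 1.1, v̄ = (0.49+0.43)/2 = 0.46 → q = 3.3×1.1×0.46 = 1.670 m³/s
Panel 5-6: Δb = 1.8 m, d̄ = (0.95+0.66)/2 = 0.805, v̄ = (0.43+0.29)/2 = 0.36 → q = 1.8×0.805×0.36 = 0.5216 m³/s
Panel 6-7: Δb = 0.5 m, d̄ = (0.66+0.24)/2 = 0.45, v̄ = (0.29+0.21)/2 = 0.25 → q = 0.5×0.45×0.25 = 0.05625 m³/s
Q = Σ q = 3.003 m³/s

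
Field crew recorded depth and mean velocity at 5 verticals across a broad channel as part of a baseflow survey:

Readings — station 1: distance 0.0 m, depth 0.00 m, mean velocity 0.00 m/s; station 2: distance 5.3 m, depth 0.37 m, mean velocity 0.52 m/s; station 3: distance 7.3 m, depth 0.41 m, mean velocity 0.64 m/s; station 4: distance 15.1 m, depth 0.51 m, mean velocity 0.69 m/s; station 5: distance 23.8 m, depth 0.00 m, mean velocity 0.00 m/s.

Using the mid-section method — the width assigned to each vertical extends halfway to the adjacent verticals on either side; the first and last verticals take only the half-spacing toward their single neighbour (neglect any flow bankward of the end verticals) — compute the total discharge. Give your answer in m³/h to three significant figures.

17600 m³/h

w_2 = (7.3 − 0.0)/2 = 3.65 m; q_2 = 0.52 × 0.37 × 3.65 = 0.7023 m³/s
w_3 = (15.1 − 5.3)/2 = 4.9 m; q_3 = 0.64 × 0.41 × 4.9 = 1.286 m³/s
w_4 = (23.8 − 7.3)/2 = 8.25 m; q_4 = 0.69 × 0.51 × 8.25 = 2.903 m³/s
Stations 1, 5 contribute zero (depth or velocity is 0).
Q = Σ qᵢ = 4.891 m³/s
= 4.891 × 3600 = 17610 m³/h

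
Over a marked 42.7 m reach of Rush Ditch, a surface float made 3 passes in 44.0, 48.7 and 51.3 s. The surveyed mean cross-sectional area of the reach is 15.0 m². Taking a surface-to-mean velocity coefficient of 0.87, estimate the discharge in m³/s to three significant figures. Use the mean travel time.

11.6 m³/s

t̄ = (44.0 + 48.7 + 51.3) / 3 = 48 s
v_surface = L / t̄ = 42.7 / 48 = 0.8896 m/s
v_mean = 0.87 × 0.8896 = 0.7739 m/s
Q = A × v_mean = 15.0 × 0.7739 = 11.61 m³/s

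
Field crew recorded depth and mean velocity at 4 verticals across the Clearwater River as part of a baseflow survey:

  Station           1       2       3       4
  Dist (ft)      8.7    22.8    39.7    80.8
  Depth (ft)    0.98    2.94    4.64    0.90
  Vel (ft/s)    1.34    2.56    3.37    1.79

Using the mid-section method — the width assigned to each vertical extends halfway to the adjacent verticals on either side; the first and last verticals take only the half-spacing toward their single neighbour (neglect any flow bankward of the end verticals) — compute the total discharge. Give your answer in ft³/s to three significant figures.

w_1 = (22.8 − 8.7)/2 = 7.05 ft; q_1 = 1.34 × 0.98 × 7.05 = 9.258 ft³/s
w_2 = (39.7 − 8.7)/2 = 15.5 ft; q_2 = 2.56 × 2.94 × 15.5 = 116.7 ft³/s
w_3 = (80.8 − 22.8)/2 = 29 ft; q_3 = 3.37 × 4.64 × 29 = 453.5 ft³/s
w_4 = (80.8 − 39.7)/2 = 20.55 ft; q_4 = 1.79 × 0.90 × 20.55 = 33.11 ft³/s
Q = Σ qᵢ = 612.5 ft³/s

612 ft³/s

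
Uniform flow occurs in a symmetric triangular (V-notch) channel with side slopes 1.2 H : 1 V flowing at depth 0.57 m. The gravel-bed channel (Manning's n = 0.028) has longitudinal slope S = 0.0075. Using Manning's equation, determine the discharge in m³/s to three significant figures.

A = z·y² = 1.2×0.57² = 0.3899 m²
P = 2y√(1+z²) = 2×0.57×√(1+1.2²) = 1.781 m
R = A/P = 0.3899/1.781 = 0.2189 m
Q = (1/n)·A·R^(2/3)·S^(1/2) = (1/0.028) × 0.3899 × 0.2189^(2/3) × 0.0075^(1/2) = 0.4381 m³/s

0.438 m³/s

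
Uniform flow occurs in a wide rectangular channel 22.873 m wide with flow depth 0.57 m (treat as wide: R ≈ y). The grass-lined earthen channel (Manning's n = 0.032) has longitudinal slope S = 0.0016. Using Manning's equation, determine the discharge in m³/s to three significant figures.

11.2 m³/s

A = b·y = 22.873 × 0.57 = 13.04 m²
Wide channel: R ≈ y = 0.57 m
Q = (1/n)·A·R^(2/3)·S^(1/2) = (1/0.032) × 13.04 × 0.5700^(2/3) × 0.0016^(1/2) = 11.20 m³/s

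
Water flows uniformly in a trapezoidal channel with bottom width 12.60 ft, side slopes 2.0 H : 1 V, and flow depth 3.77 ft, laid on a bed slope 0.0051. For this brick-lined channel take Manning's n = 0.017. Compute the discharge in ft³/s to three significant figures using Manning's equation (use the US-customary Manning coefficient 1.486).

A = (b + z·y)·y = (12.60 + 2.0×3.77)×3.77 = 75.93 ft²
P = b + 2y√(1+z²) = 12.60 + 2×3.77×√(1+2.0²) = 29.46 ft
R = A/P = 75.93/29.46 = 2.577 ft
Q = (1.486/n)·A·R^(2/3)·S^(1/2) = (1.486/0.017) × 75.93 × 2.577^(2/3) × 0.0051^(1/2) = 891.0 ft³/s

891 ft³/s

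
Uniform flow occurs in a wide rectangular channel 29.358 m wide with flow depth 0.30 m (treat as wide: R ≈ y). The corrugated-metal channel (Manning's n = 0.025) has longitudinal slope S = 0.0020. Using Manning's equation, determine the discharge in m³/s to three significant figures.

A = b·y = 29.358 × 0.30 = 8.807 m²
Wide channel: R ≈ y = 0.30 m
Q = (1/n)·A·R^(2/3)·S^(1/2) = (1/0.025) × 8.807 × 0.3000^(2/3) × 0.0020^(1/2) = 7.061 m³/s

7.06 m³/s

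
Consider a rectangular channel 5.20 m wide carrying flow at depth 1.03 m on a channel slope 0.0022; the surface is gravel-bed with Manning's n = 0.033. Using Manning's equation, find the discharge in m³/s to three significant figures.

A = b·y = 5.20 × 1.03 = 5.356 m²
P = b + 2y = 5.20 + 2×1.03 = 7.260 m
R = A/P = 5.356/7.260 = 0.7377 m
Q = (1/n)·A·R^(2/3)·S^(1/2) = (1/0.033) × 5.356 × 0.7377^(2/3) × 0.0022^(1/2) = 6.215 m³/s

6.22 m³/s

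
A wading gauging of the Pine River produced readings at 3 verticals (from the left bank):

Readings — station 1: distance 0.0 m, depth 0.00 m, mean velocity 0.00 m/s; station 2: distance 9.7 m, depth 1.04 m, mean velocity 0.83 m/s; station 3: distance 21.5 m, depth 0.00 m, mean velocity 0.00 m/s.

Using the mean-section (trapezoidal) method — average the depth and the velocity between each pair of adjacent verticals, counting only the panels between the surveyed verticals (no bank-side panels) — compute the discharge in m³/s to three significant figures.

Panel 1-2: Δb = 9.7 m, d̄ = (0.00+1.04)/2 = 0.52, v̄ = (0.00+0.83)/2 = 0.415 → q = 9.7×0.52×0.415 = 2.093 m³/s
Panel 2-3: Δb = 11.8 m, d̄ = (1.04+0.00)/2 = 0.52, v̄ = (0.83+0.00)/2 = 0.415 → q = 11.8×0.52×0.415 = 2.546 m³/s
Q = Σ q = 4.640 m³/s

4.64 m³/s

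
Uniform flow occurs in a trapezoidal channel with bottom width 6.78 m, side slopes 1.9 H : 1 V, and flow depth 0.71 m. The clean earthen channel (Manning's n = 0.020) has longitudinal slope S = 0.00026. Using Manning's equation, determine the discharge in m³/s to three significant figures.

A = (b + z·y)·y = (6.78 + 1.9×0.71)×0.71 = 5.772 m²
P = b + 2y√(1+z²) = 6.78 + 2×0.71×√(1+1.9²) = 9.829 m
R = A/P = 5.772/9.829 = 0.5872 m
Q = (1/n)·A·R^(2/3)·S^(1/2) = (1/0.020) × 5.772 × 0.5872^(2/3) × 0.00026^(1/2) = 3.263 m³/s

3.26 m³/s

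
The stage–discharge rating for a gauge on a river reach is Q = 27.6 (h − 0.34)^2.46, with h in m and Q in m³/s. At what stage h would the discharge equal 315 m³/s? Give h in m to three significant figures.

3.03 m

h − h₀ = (Q/C)^(1/b) = (315/27.6)^(1/2.46) = 2.691 m
h = 0.34 + 2.691 = 3.031 m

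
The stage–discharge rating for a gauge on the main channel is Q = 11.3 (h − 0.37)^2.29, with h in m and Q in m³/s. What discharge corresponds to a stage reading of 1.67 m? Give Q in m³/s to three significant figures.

20.6 m³/s

Q = 11.3 × (1.67 − 0.37)^2.29 = 11.3 × 1.3^2.29 = 20.61 m³/s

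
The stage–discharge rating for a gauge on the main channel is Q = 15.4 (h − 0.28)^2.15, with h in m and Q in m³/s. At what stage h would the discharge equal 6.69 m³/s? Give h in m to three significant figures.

h − h₀ = (Q/C)^(1/b) = (6.69/15.4)^(1/2.15) = 0.6786 m
h = 0.28 + 0.6786 = 0.9586 m

0.959 m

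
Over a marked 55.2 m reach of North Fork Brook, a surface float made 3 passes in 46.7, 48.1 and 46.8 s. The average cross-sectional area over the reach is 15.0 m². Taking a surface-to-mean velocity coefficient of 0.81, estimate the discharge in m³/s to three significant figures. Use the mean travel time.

t̄ = (46.7 + 48.1 + 46.8) / 3 = 47.2 s
v_surface = L / t̄ = 55.2 / 47.2 = 1.169 m/s
v_mean = 0.81 × 1.169 = 0.9473 m/s
Q = A × v_mean = 15.0 × 0.9473 = 14.21 m³/s

14.2 m³/s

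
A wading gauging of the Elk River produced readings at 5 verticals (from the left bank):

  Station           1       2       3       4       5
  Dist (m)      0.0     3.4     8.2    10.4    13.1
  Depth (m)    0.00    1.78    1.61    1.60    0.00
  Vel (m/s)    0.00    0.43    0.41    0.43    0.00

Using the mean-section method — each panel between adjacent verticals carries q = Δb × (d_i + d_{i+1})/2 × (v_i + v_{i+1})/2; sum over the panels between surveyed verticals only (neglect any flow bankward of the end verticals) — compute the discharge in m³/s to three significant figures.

6.02 m³/s

Panel 1-2: Δb = 3.4 m, d̄ = (0.00+1.78)/2 = 0.89, v̄ = (0.00+0.43)/2 = 0.215 → q = 3.4×0.89×0.215 = 0.6506 m³/s
Panel 2-3: Δb = 4.8 m, d̄ = (1.78+1.61)/2 = 1.695, v̄ = (0.43+0.41)/2 = 0.42 → q = 4.8×1.695×0.42 = 3.417 m³/s
Panel 3-4: Δb = 2.2 m, d̄ = (1.61+1.60)/2 = 1.605, v̄ = (0.41+0.43)/2 = 0.42 → q = 2.2×1.605×0.42 = 1.483 m³/s
Panel 4-5: Δb = 2.7 m, d̄ = (1.60+0.00)/2 = 0.8, v̄ = (0.43+0.00)/2 = 0.215 → q = 2.7×0.8×0.215 = 0.4644 m³/s
Q = Σ q = 6.015 m³/s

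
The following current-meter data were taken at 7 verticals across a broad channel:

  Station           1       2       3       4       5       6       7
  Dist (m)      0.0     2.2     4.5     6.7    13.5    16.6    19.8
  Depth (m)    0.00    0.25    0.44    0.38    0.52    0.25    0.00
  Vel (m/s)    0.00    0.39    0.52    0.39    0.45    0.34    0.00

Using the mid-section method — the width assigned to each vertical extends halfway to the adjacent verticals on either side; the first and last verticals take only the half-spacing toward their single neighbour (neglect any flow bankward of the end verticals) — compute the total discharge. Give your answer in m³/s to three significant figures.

w_2 = (4.5 − 0.0)/2 = 2.25 m; q_2 = 0.39 × 0.25 × 2.25 = 0.2194 m³/s
w_3 = (6.7 − 2.2)/2 = 2.25 m; q_3 = 0.52 × 0.44 × 2.25 = 0.5148 m³/s
w_4 = (13.5 − 4.5)/2 = 4.5 m; q_4 = 0.39 × 0.38 × 4.5 = 0.6669 m³/s
w_5 = (16.6 − 6.7)/2 = 4.95 m; q_5 = 0.45 × 0.52 × 4.95 = 1.158 m³/s
w_6 = (19.8 − 13.5)/2 = 3.15 m; q_6 = 0.34 × 0.25 × 3.15 = 0.2678 m³/s
Stations 1, 7 contribute zero (depth or velocity is 0).
Q = Σ qᵢ = 2.827 m³/s

2.83 m³/s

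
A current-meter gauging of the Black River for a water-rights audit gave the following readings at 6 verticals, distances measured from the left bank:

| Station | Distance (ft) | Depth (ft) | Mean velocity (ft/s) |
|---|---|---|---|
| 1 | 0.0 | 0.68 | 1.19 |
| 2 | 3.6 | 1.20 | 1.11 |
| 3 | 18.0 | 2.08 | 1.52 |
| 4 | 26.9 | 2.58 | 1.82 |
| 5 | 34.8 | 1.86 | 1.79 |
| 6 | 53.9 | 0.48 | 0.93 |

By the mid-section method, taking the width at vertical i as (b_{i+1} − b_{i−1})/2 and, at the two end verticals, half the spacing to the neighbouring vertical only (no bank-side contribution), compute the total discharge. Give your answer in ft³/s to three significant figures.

139 ft³/s

w_1 = (3.6 − 0.0)/2 = 1.8 ft; q_1 = 1.19 × 0.68 × 1.8 = 1.457 ft³/s
w_2 = (18.0 − 0.0)/2 = 9 ft; q_2 = 1.11 × 1.20 × 9 = 11.99 ft³/s
w_3 = (26.9 − 3.6)/2 = 11.65 ft; q_3 = 1.52 × 2.08 × 11.65 = 36.83 ft³/s
w_4 = (34.8 − 18.0)/2 = 8.4 ft; q_4 = 1.82 × 2.58 × 8.4 = 39.44 ft³/s
w_5 = (53.9 − 26.9)/2 = 13.5 ft; q_5 = 1.79 × 1.86 × 13.5 = 44.95 ft³/s
w_6 = (53.9 − 34.8)/2 = 9.55 ft; q_6 = 0.93 × 0.48 × 9.55 = 4.263 ft³/s
Q = Σ qᵢ = 138.9 ft³/s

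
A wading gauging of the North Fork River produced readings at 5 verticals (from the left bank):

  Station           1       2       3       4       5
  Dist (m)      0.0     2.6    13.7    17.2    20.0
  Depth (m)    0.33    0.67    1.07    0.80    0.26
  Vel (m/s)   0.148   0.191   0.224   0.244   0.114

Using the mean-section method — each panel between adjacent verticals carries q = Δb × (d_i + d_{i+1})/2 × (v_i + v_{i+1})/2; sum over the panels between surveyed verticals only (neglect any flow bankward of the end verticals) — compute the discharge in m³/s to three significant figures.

Panel 1-2: Δb = 2.6 m, d̄ = (0.33+0.67)/2 = 0.5, v̄ = (0.148+0.191)/2 = 0.1695 → q = 2.6×0.5×0.1695 = 0.2204 m³/s
Panel 2-3: Δb = 11.1 m, d̄ = (0.67+1.07)/2 = 0.87, v̄ = (0.191+0.224)/2 = 0.2075 → q = 11.1×0.87×0.2075 = 2.004 m³/s
Panel 3-4: Δb = 3.5 m, d̄ = (1.07+0.80)/2 = 0.935, v̄ = (0.224+0.244)/2 = 0.234 → q = 3.5×0.935×0.234 = 0.7658 m³/s
Panel 4-5: Δb = 2.8 m, d̄ = (0.80+0.26)/2 = 0.53, v̄ = (0.244+0.114)/2 = 0.179 → q = 2.8×0.53×0.179 = 0.2656 m³/s
Q = Σ q = 3.256 m³/s

3.26 m³/s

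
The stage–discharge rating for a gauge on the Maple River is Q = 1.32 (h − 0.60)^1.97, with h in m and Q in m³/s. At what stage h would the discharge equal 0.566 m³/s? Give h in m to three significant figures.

1.25 m

h − h₀ = (Q/C)^(1/b) = (0.566/1.32)^(1/1.97) = 0.6506 m
h = 0.60 + 0.6506 = 1.251 m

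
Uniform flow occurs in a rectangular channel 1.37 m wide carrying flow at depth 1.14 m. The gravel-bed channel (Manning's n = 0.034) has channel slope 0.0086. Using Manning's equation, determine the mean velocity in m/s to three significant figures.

1.55 m/s

A = b·y = 1.37 × 1.14 = 1.562 m²
P = b + 2y = 1.37 + 2×1.14 = 3.650 m
R = A/P = 1.562/3.650 = 0.4279 m
Q = (1/n)·A·R^(2/3)·S^(1/2) = (1/0.034) × 1.562 × 0.4279^(2/3) × 0.0086^(1/2) = 2.419 m³/s
V = Q/A = 2.419/1.562 = 1.549 m/s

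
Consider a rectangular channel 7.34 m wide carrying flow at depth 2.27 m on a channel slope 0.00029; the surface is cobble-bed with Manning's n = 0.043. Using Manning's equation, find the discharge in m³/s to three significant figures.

8.27 m³/s

A = b·y = 7.34 × 2.27 = 16.66 m²
P = b + 2y = 7.34 + 2×2.27 = 11.88 m
R = A/P = 16.66/11.88 = 1.403 m
Q = (1/n)·A·R^(2/3)·S^(1/2) = (1/0.043) × 16.66 × 1.403^(2/3) × 0.00029^(1/2) = 8.268 m³/s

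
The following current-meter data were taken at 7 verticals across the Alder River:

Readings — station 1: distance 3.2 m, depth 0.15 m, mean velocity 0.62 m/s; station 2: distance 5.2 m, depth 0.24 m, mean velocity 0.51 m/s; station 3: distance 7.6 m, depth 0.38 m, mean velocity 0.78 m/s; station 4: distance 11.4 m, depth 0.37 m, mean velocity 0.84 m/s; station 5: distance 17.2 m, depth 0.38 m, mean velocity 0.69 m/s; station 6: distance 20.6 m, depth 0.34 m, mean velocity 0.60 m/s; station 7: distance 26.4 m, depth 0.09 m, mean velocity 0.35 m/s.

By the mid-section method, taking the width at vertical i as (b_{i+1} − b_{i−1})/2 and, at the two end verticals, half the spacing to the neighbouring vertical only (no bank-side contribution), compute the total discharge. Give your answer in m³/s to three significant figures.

w_1 = (5.2 − 3.2)/2 = 1 m; q_1 = 0.62 × 0.15 × 1 = 0.09300 m³/s
w_2 = (7.6 − 3.2)/2 = 2.2 m; q_2 = 0.51 × 0.24 × 2.2 = 0.2693 m³/s
w_3 = (11.4 − 5.2)/2 = 3.1 m; q_3 = 0.78 × 0.38 × 3.1 = 0.9188 m³/s
w_4 = (17.2 − 7.6)/2 = 4.8 m; q_4 = 0.84 × 0.37 × 4.8 = 1.492 m³/s
w_5 = (20.6 − 11.4)/2 = 4.6 m; q_5 = 0.69 × 0.38 × 4.6 = 1.206 m³/s
w_6 = (26.4 − 17.2)/2 = 4.6 m; q_6 = 0.60 × 0.34 × 4.6 = 0.9384 m³/s
w_7 = (26.4 − 20.6)/2 = 2.9 m; q_7 = 0.35 × 0.09 × 2.9 = 0.09135 m³/s
Q = Σ qᵢ = 5.009 m³/s

5.01 m³/s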